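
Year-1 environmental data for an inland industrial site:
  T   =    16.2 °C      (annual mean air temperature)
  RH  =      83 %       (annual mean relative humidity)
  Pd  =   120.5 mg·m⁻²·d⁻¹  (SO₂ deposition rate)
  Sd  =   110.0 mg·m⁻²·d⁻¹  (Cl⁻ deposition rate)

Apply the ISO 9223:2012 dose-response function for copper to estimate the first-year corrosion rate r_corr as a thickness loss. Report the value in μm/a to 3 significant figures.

r_corr = 3.10 μm/a

copper: f(T) = -0.080·(T−10) [T>10 °C] = -0.4960
  SO₂ term: 0.0053·120.5^0.26·exp(0.059·83-0.4960) = 1.502
  Cl⁻ term: 0.01025·110.0^0.27·exp(0.036·83+0.049·16.2) = 1.601
  r_corr = 1.502 + 1.601 = 3.103 μm/a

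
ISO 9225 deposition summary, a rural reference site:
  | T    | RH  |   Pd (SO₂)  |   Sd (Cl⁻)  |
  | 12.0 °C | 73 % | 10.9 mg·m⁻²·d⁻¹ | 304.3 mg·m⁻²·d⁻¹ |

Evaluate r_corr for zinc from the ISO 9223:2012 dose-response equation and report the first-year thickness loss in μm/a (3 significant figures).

r_corr = 3.19 μm/a

zinc: temperature factor f = -0.071·(2.0) = -0.1420
  SO₂ term: 0.0129·10.9^0.44·exp(0.046·73-0.1420) = 0.9199
  Cl⁻ term: 0.0175·304.3^0.57·exp(0.008·73+0.085·12.0) = 2.265
  sum: 0.9199 + 2.265 → r_corr = 3.185 μm/a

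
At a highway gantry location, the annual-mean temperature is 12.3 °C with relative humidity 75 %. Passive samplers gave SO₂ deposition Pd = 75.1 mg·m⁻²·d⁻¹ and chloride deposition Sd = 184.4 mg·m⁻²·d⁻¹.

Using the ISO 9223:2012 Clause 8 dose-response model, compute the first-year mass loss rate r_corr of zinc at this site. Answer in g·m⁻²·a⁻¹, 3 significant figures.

r_corr = 29.2 g·m⁻²·a⁻¹

zinc: f(T) = -0.071·(T−10) [T>10 °C] = -0.1633
  SO₂ term: 0.0129·75.1^0.44·exp(0.046·75-0.1633) = 2.308
  Cl⁻ term: 0.0175·184.4^0.57·exp(0.008·75+0.085·12.3) = 1.775
  sum: 2.308 + 1.775 → r_corr = 4.083 μm/a
Convert to mass loss: 4.083 μm/a × 7.14 g/cm³ = 29.15 g·m⁻²·a⁻¹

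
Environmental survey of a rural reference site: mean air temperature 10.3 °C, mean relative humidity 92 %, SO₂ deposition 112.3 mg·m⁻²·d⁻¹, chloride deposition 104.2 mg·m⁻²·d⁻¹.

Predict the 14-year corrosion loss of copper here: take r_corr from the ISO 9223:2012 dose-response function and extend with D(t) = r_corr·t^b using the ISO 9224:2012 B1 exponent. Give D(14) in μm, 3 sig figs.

D(14) = 32.9 μm

copper: f(T) = -0.080·(T−10) [T>10 °C] = -0.0240
  Pd branch = 0.0053·Pd^0.26·e^(0.059·RH+f) = 4.021 μm/a
  Cl⁻ term: 0.01025·104.2^0.27·exp(0.036·92+0.049·10.3) = 1.634
  r_corr = 4.021 + 1.634 = 5.654 μm/a
Power-law: D(14) = r_corr · 14^0.667
  D(14) = 5.654 × 14^0.667 = 5.654 × 5.814 = 32.87 μm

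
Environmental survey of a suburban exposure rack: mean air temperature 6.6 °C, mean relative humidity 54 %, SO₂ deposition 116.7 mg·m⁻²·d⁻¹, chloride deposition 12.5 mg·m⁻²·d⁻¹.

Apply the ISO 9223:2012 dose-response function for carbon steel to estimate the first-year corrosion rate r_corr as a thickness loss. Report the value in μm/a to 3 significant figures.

r_corr = 41.0 μm/a

carbon steel: temperature factor f = +0.150·(-3.4) = -0.5100
  sulphur-dioxide contribution → 37.19 μm/a
  chloride contribution → 3.778 μm/a
  ⇒ r_corr(carbon steel) = 40.97 μm/a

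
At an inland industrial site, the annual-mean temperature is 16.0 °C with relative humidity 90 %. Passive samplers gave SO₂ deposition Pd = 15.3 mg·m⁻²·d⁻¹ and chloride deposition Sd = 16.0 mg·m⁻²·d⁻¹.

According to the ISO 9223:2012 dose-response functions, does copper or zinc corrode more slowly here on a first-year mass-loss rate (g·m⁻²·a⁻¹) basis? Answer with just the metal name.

copper: f(T) = -0.080·(T−10) [T>10 °C] = -0.4800
  SO₂ term: 0.0053·15.3^0.26·exp(0.059·90-0.4800) = 1.349
  Cl⁻ term: 0.01025·16.0^0.27·exp(0.036·90+0.049·16.0) = 1.212
  r_corr = 1.349 + 1.212 = 2.561 μm/a
  mass loss = 2.561 μm/a × 8.96 g/cm³ = 22.94 g·m⁻²·a⁻¹
zinc: temperature factor f = -0.071·(6.0) = -0.4260
  SO₂ term: 0.0129·15.3^0.44·exp(0.046·90-0.4260) = 1.757
  Sd branch = 0.0175·Sd^0.57·e^(0.008·RH+0.085·T) = 0.6803 μm/a
  sum: 1.757 + 0.6803 → r_corr = 2.438 μm/a
  mass loss = 2.438 μm/a × 7.14 g/cm³ = 17.4 g·m⁻²·a⁻¹
Ordering by g·m⁻²·a⁻¹: copper (22.9) > zinc (17.4)

zinc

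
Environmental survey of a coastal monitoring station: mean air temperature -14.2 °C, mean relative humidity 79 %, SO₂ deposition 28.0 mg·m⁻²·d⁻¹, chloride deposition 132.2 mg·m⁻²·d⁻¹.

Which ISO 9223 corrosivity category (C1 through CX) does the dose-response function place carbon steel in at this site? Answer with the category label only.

carbon steel: T≤10 °C ⇒ hinge +0.150·(-14.2−10) = -3.6300
  sulphur-dioxide contribution → 1.289 μm/a
  chloride contribution → 16.19 μm/a
  total first-year rate 17.48 μm/a
ISO 9223 Table 2 (carbon steel): 1.3 < 17.5 ≤ 25 μm/a ⇒ C2

C2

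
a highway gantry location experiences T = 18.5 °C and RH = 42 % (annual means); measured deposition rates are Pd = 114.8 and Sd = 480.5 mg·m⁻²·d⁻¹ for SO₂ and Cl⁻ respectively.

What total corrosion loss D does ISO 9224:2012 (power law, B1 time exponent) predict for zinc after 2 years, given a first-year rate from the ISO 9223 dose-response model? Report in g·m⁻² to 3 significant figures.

zinc: T>10 °C ⇒ hinge -0.071·(18.5−10) = -0.6035
  Pd branch = 0.0129·Pd^0.44·e^(0.046·RH+f) = 0.3926 μm/a
  Cl⁻ term: 0.0175·480.5^0.57·exp(0.008·42+0.085·18.5) = 3.985
  sum: 0.3926 + 3.985 → r_corr = 4.378 μm/a
ISO 9224: D(t) = r_corr · t^b with b = 0.813 (zinc, B1)
  D(2) = 4.378 × 2^0.813 = 4.378 × 1.757 = 7.691 μm
  Mass loss = 7.691 μm × 7.14 g/cm³ = 54.92 g·m⁻²

D(2) = 54.9 g·m⁻²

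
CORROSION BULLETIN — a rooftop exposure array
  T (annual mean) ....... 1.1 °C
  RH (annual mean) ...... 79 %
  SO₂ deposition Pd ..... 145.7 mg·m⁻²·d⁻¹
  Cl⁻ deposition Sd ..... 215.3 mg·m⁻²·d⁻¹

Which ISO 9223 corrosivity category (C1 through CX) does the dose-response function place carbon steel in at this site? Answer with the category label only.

C4

carbon steel: T≤10 °C ⇒ hinge +0.150·(1.1−10) = -1.3350
  Pd branch = 1.77·Pd^0.52·e^(0.02·RH+f) = 30.16 μm/a
  Cl⁻ term: 0.102·215.3^0.62·exp(0.033·79+0.04·1.1) = 40.4
  sum: 30.16 + 40.4 → r_corr = 70.56 μm/a
70.6 μm/a falls in (50, 80] for carbon steel → category C4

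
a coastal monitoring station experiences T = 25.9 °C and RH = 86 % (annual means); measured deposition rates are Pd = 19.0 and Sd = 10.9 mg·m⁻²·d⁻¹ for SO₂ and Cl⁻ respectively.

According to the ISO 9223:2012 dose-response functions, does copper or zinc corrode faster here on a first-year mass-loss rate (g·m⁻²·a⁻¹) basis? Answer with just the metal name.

copper

copper: temperature factor f = -0.080·(15.9) = -1.2720
  SO₂ term: 0.0053·19.0^0.26·exp(0.059·86-1.2720) = 0.5104
  Cl⁻ term: 0.01025·10.9^0.27·exp(0.036·86+0.049·25.9) = 1.537
  sum: 0.5104 + 1.537 → r_corr = 2.047 μm/a
  mass loss = 2.047 μm/a × 8.96 g/cm³ = 18.34 g·m⁻²·a⁻¹
zinc: temperature factor f = -0.071·(15.9) = -1.1289
  SO₂ term: 0.0129·19.0^0.44·exp(0.046·86-1.1289) = 0.7962
  Cl⁻ term: 0.0175·10.9^0.57·exp(0.008·86+0.085·25.9) = 1.228
  r_corr = 0.7962 + 1.228 = 2.024 μm/a
  mass loss = 2.024 μm/a × 7.14 g/cm³ = 14.45 g·m⁻²·a⁻¹
Ordering by g·m⁻²·a⁻¹: copper (18.3) > zinc (14.5)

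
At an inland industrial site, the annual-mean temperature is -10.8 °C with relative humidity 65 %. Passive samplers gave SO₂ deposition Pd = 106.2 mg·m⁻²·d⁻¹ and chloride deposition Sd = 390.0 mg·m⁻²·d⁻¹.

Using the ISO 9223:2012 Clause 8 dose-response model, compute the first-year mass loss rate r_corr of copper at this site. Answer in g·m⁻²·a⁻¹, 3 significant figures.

copper: f(T) = +0.126·(T−10) [T≤10 °C] = -2.6208
  SO₂ term: 0.0053·106.2^0.26·exp(0.059·65-2.6208) = 0.06003
  Cl⁻ term: 0.01025·390.0^0.27·exp(0.036·65+0.049·-10.8) = 0.3139
  r_corr = 0.06003 + 0.3139 = 0.3739 μm/a
Convert to mass loss: 0.3739 μm/a × 8.96 g/cm³ = 3.35 g·m⁻²·a⁻¹

r_corr = 3.35 g·m⁻²·a⁻¹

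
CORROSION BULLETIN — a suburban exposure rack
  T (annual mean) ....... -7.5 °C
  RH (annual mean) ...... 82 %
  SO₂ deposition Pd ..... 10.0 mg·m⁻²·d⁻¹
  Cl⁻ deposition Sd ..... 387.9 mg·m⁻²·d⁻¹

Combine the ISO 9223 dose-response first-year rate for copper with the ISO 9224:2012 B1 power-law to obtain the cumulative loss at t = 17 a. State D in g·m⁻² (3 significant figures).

copper: f(T) = +0.126·(T−10) [T≤10 °C] = -2.2050
  sulphur-dioxide contribution → 0.1342 μm/a
  chloride contribution → 0.6794 μm/a
  ⇒ r_corr(copper) = 0.8136 μm/a
ISO 9224: D(t) = r_corr · t^b with b = 0.667 (copper, B1)
  D(17) = 0.8136 × 17^0.667 = 0.8136 × 6.618 = 5.384 μm
  Mass loss = 5.384 μm × 8.96 g/cm³ = 48.24 g·m⁻²

D(17) = 48.2 g·m⁻²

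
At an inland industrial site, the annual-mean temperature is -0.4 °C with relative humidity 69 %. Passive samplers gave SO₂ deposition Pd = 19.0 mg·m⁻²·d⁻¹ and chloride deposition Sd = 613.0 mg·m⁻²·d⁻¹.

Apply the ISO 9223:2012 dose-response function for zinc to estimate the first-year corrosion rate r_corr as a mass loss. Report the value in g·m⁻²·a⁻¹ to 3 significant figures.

r_corr = 13.6 g·m⁻²·a⁻¹

zinc: T≤10 °C ⇒ hinge +0.038·(-0.4−10) = -0.3952
  Pd branch = 0.0129·Pd^0.44·e^(0.046·RH+f) = 0.7587 μm/a
  Sd branch = 0.0175·Sd^0.57·e^(0.008·RH+0.085·T) = 1.14 μm/a
  sum: 0.7587 + 1.14 → r_corr = 1.899 μm/a
Convert to mass loss: 1.899 μm/a × 7.14 g/cm³ = 13.56 g·m⁻²·a⁻¹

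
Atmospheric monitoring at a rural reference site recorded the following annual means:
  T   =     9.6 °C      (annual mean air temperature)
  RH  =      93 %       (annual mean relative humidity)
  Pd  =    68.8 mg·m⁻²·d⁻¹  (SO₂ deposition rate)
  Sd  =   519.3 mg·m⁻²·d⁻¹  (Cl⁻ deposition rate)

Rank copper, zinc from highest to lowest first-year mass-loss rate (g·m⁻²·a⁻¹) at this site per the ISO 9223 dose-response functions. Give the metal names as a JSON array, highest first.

["zinc", "copper"]

copper: temperature factor f = +0.126·(-0.4) = -0.0504
  SO₂ term: 0.0053·68.8^0.26·exp(0.059·93-0.0504) = 3.657
  Sd branch = 0.01025·Sd^0.27·e^(0.036·RH+0.049·T) = 2.525 μm/a
  sum: 3.657 + 2.525 → r_corr = 6.182 μm/a
  mass loss = 6.182 μm/a × 8.96 g/cm³ = 55.39 g·m⁻²·a⁻¹
zinc: temperature factor f = +0.038·(-0.4) = -0.0152
  Pd branch = 0.0129·Pd^0.44·e^(0.046·RH+f) = 5.894 μm/a
  Sd branch = 0.0175·Sd^0.57·e^(0.008·RH+0.085·T) = 2.94 μm/a
  r_corr = 5.894 + 2.94 = 8.834 μm/a
  mass loss = 8.834 μm/a × 7.14 g/cm³ = 63.08 g·m⁻²·a⁻¹
Ordering by g·m⁻²·a⁻¹: zinc (63.1) > copper (55.4)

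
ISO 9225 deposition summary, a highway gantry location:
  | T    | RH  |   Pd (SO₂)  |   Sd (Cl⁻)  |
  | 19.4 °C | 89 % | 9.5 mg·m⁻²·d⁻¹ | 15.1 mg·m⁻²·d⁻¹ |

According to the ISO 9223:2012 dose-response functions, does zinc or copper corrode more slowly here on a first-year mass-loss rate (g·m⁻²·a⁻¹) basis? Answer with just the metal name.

zinc: temperature factor f = -0.071·(9.4) = -0.6674
  SO₂ term: 0.0129·9.5^0.44·exp(0.046·89-0.6674) = 1.069
  Cl⁻ term: 0.0175·15.1^0.57·exp(0.008·89+0.085·19.4) = 0.8718
  r_corr = 1.069 + 0.8718 = 1.941 μm/a
  mass loss = 1.941 μm/a × 7.14 g/cm³ = 13.86 g·m⁻²·a⁻¹
copper: f(T) = -0.080·(T−10) [T>10 °C] = -0.7520
  Pd branch = 0.0053·Pd^0.26·e^(0.059·RH+f) = 0.8558 μm/a
  Sd branch = 0.01025·Sd^0.27·e^(0.036·RH+0.049·T) = 1.359 μm/a
  sum: 0.8558 + 1.359 → r_corr = 2.215 μm/a
  mass loss = 2.215 μm/a × 8.96 g/cm³ = 19.85 g·m⁻²·a⁻¹
Ordering by g·m⁻²·a⁻¹: copper (19.8) > zinc (13.9)

zinc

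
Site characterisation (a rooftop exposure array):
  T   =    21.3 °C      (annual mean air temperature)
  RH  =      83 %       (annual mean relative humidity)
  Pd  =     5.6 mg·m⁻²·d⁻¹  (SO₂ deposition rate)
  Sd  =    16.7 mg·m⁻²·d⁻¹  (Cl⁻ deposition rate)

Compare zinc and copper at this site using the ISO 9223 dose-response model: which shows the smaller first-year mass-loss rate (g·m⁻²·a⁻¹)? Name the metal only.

zinc

zinc: T>10 °C ⇒ hinge -0.071·(21.3−10) = -0.8023
  SO₂ term: 0.0129·5.6^0.44·exp(0.046·83-0.8023) = 0.5617
  Sd branch = 0.0175·Sd^0.57·e^(0.008·RH+0.085·T) = 1.034 μm/a
  r_corr = 0.5617 + 1.034 = 1.596 μm/a
  mass loss = 1.596 μm/a × 7.14 g/cm³ = 11.4 g·m⁻²·a⁻¹
copper: T>10 °C ⇒ hinge -0.080·(21.3−10) = -0.9040
  Pd branch = 0.0053·Pd^0.26·e^(0.059·RH+f) = 0.4497 μm/a
  Cl⁻ term: 0.01025·16.7^0.27·exp(0.036·83+0.049·21.3) = 1.235
  r_corr = 0.4497 + 1.235 = 1.685 μm/a
  mass loss = 1.685 μm/a × 8.96 g/cm³ = 15.1 g·m⁻²·a⁻¹
Ordering by g·m⁻²·a⁻¹: copper (15.1) > zinc (11.4)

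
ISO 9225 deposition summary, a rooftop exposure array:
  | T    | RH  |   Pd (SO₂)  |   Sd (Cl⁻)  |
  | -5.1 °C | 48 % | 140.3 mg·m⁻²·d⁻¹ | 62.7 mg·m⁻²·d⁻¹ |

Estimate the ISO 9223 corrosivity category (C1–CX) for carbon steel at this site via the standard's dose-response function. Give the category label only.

carbon steel: temperature factor f = +0.150·(-15.1) = -2.2650
  sulphur-dioxide contribution → 6.276 μm/a
  chloride contribution → 5.275 μm/a
  total first-year rate 11.55 μm/a
ISO 9223 Table 2 (carbon steel): 1.3 < 11.6 ≤ 25 μm/a ⇒ C2

C2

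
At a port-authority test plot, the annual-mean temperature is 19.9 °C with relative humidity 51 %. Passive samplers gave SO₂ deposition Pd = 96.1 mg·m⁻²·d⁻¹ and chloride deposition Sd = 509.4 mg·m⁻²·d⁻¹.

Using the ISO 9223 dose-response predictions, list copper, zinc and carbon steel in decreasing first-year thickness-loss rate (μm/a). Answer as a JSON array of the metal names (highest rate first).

["carbon steel", "zinc", "copper"]

copper: temperature factor f = -0.080·(9.9) = -0.7920
  Pd branch = 0.0053·Pd^0.26·e^(0.059·RH+f) = 0.1594 μm/a
  Cl⁻ term: 0.01025·509.4^0.27·exp(0.036·51+0.049·19.9) = 0.9172
  sum: 0.1594 + 0.9172 → r_corr = 1.077 μm/a
zinc: T>10 °C ⇒ hinge -0.071·(19.9−10) = -0.7029
  Pd branch = 0.0129·Pd^0.44·e^(0.046·RH+f) = 0.4973 μm/a
  Sd branch = 0.0175·Sd^0.57·e^(0.008·RH+0.085·T) = 4.987 μm/a
  sum: 0.4973 + 4.987 → r_corr = 5.485 μm/a
carbon steel: T>10 °C ⇒ hinge -0.054·(19.9−10) = -0.5346
  Pd branch = 1.77·Pd^0.52·e^(0.02·RH+f) = 30.89 μm/a
  Sd branch = 0.102·Sd^0.62·e^(0.033·RH+0.04·T) = 58.02 μm/a
  r_corr = 30.89 + 58.02 = 88.91 μm/a
Ordering by μm/a: carbon steel (88.9) > zinc (5.48) > copper (1.08)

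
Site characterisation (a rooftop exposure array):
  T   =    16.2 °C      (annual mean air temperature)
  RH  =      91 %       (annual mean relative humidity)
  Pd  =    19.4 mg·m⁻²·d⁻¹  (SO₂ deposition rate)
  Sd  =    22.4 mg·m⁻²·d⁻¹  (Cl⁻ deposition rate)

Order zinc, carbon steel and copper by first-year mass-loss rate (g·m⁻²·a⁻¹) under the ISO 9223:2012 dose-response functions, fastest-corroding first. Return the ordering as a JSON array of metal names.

zinc: temperature factor f = -0.071·(6.2) = -0.4402
  sulphur-dioxide contribution → 2.014 μm/a
  chloride contribution → 0.845 μm/a
  ⇒ r_corr(zinc) = 2.859 μm/a
  mass loss = 2.859 μm/a × 7.14 g/cm³ = 20.41 g·m⁻²·a⁻¹
carbon steel: temperature factor f = -0.054·(6.2) = -0.3348
  sulphur-dioxide contribution → 36.53 μm/a
  chloride contribution → 27 μm/a
  ⇒ r_corr(carbon steel) = 63.53 μm/a
  mass loss = 63.53 μm/a × 7.85 g/cm³ = 498.7 g·m⁻²·a⁻¹
copper: temperature factor f = -0.080·(6.2) = -0.4960
  sulphur-dioxide contribution → 1.498 μm/a
  chloride contribution → 1.389 μm/a
  ⇒ r_corr(copper) = 2.887 μm/a
  mass loss = 2.887 μm/a × 8.96 g/cm³ = 25.87 g·m⁻²·a⁻¹
Ordering by g·m⁻²·a⁻¹: carbon steel (499) > copper (25.9) > zinc (20.4)

["carbon steel", "copper", "zinc"]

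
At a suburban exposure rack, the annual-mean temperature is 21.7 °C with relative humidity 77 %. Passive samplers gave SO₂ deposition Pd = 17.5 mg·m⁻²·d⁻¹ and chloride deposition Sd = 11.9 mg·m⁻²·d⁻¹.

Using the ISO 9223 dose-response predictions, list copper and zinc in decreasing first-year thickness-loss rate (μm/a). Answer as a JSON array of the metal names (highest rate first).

copper: temperature factor f = -0.080·(11.7) = -0.9360
  SO₂ term: 0.0053·17.5^0.26·exp(0.059·77-0.9360) = 0.4111
  Sd branch = 0.01025·Sd^0.27·e^(0.036·RH+0.049·T) = 0.9263 μm/a
  sum: 0.4111 + 0.9263 → r_corr = 1.337 μm/a
zinc: f(T) = -0.071·(T−10) [T>10 °C] = -0.8307
  Pd branch = 0.0129·Pd^0.44·e^(0.046·RH+f) = 0.684 μm/a
  Cl⁻ term: 0.0175·11.9^0.57·exp(0.008·77+0.085·21.7) = 0.8408
  sum: 0.684 + 0.8408 → r_corr = 1.525 μm/a
Ordering by μm/a: zinc (1.52) > copper (1.34)

["zinc", "copper"]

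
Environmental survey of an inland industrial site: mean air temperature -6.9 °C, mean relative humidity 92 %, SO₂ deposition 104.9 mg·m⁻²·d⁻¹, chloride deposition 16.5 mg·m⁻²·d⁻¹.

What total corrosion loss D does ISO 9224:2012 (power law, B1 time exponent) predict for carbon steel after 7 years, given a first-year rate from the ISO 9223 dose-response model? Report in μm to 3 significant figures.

D(7) = 52.8 μm

carbon steel: f(T) = +0.150·(T−10) [T≤10 °C] = -2.5350
  SO₂ term: 1.77·104.9^0.52·exp(0.02·92-2.5350) = 9.93
  Cl⁻ term: 0.102·16.5^0.62·exp(0.033·92+0.04·-6.9) = 9.164
  sum: 9.93 + 9.164 → r_corr = 19.09 μm/a
Power-law: D(7) = r_corr · 7^0.523
  D(7) = 19.09 × 7^0.523 = 19.09 × 2.767 = 52.83 μm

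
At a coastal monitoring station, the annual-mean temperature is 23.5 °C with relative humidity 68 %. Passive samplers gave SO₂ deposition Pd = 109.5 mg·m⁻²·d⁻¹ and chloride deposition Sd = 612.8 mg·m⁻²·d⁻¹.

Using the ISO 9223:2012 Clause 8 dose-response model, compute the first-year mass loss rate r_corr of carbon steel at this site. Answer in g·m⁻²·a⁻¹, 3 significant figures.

r_corr = 1.33e+03 g·m⁻²·a⁻¹

carbon steel: f(T) = -0.054·(T−10) [T>10 °C] = -0.7290
  sulphur-dioxide contribution → 38.24 μm/a
  chloride contribution → 131.7 μm/a
  total first-year rate 169.9 μm/a
Convert to mass loss: 169.9 μm/a × 7.85 g/cm³ = 1334 g·m⁻²·a⁻¹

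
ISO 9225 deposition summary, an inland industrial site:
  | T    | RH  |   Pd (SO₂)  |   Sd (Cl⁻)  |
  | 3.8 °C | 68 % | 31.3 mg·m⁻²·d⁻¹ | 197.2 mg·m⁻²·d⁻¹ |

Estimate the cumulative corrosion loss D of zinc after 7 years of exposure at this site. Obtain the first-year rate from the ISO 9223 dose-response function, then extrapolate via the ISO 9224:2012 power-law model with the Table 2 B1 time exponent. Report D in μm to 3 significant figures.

D(7) = 9.27 μm

zinc: temperature factor f = +0.038·(-6.2) = -0.2356
  Pd branch = 0.0129·Pd^0.44·e^(0.046·RH+f) = 1.059 μm/a
  Sd branch = 0.0175·Sd^0.57·e^(0.008·RH+0.085·T) = 0.8466 μm/a
  sum: 1.059 + 0.8466 → r_corr = 1.905 μm/a
ISO 9224: D(t) = r_corr · t^b with b = 0.813 (zinc, B1)
  D(7) = 1.905 × 7^0.813 = 1.905 × 4.865 = 9.269 μm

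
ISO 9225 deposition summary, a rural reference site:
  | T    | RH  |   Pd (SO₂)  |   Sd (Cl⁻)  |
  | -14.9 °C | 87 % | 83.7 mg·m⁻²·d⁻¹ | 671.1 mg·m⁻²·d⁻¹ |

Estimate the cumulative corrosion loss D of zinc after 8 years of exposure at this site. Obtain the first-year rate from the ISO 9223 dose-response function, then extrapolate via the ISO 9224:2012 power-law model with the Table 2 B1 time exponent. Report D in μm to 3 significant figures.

zinc: temperature factor f = +0.038·(-24.9) = -0.9462
  Pd branch = 0.0129·Pd^0.44·e^(0.046·RH+f) = 1.922 μm/a
  Cl⁻ term: 0.0175·671.1^0.57·exp(0.008·87+0.085·-14.9) = 0.4041
  sum: 1.922 + 0.4041 → r_corr = 2.326 μm/a
Long-term exponent b (ISO 9224 Table 2, B1) = 0.813
  D(8) = 2.326 × 8^0.813 = 2.326 × 5.423 = 12.61 μm

D(8) = 12.6 μm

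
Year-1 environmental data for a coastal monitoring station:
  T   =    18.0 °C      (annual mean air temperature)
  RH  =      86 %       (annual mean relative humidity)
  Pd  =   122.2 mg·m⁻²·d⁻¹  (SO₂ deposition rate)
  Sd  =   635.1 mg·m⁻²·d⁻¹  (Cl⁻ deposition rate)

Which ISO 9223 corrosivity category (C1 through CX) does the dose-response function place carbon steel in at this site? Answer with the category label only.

carbon steel: f(T) = -0.054·(T−10) [T>10 °C] = -0.4320
  sulphur-dioxide contribution → 78.09 μm/a
  chloride contribution → 195.7 μm/a
  ⇒ r_corr(carbon steel) = 273.8 μm/a
274 μm/a falls in (200, 700] for carbon steel → category CX

CX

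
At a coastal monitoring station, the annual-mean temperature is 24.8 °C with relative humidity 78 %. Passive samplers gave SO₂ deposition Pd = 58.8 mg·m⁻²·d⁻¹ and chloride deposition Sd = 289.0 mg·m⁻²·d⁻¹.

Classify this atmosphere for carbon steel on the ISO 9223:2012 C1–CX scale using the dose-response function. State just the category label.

carbon steel: temperature factor f = -0.054·(14.8) = -0.7992
  Pd branch = 1.77·Pd^0.52·e^(0.02·RH+f) = 31.51 μm/a
  Cl⁻ term: 0.102·289.0^0.62·exp(0.033·78+0.04·24.8) = 121.1
  sum: 31.51 + 121.1 → r_corr = 152.6 μm/a
153 μm/a falls in (80, 200] for carbon steel → category C5

C5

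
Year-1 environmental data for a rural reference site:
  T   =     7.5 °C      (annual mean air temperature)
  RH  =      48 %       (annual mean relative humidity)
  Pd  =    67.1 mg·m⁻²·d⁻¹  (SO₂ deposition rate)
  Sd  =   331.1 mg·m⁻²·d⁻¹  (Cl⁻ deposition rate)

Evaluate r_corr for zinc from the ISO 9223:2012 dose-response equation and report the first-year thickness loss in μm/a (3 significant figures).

r_corr = 2.01 μm/a

zinc: temperature factor f = +0.038·(-2.5) = -0.0950
  Pd branch = 0.0129·Pd^0.44·e^(0.046·RH+f) = 0.6792 μm/a
  Cl⁻ term: 0.0175·331.1^0.57·exp(0.008·48+0.085·7.5) = 1.328
  sum: 0.6792 + 1.328 → r_corr = 2.007 μm/a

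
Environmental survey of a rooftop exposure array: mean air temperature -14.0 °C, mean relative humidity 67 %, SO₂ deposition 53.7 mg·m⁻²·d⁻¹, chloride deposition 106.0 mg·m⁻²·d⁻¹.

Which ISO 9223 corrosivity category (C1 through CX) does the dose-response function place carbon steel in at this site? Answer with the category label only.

C2

carbon steel: T≤10 °C ⇒ hinge +0.150·(-14.0−10) = -3.6000
  SO₂ term: 1.77·53.7^0.52·exp(0.02·67-3.6000) = 1.466
  Sd branch = 0.102·Sd^0.62·e^(0.033·RH+0.04·T) = 9.579 μm/a
  sum: 1.466 + 9.579 → r_corr = 11.04 μm/a
ISO 9223 Table 2 (carbon steel): 1.3 < 11 ≤ 25 μm/a ⇒ C2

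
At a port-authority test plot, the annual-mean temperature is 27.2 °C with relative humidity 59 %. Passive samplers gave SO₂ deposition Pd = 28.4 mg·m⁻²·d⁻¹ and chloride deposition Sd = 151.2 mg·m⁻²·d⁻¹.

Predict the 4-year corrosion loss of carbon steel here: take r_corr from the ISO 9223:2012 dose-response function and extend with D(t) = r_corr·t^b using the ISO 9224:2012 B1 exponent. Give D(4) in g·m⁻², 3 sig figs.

carbon steel: f(T) = -0.054·(T−10) [T>10 °C] = -0.9288
  sulphur-dioxide contribution → 12.97 μm/a
  chloride contribution → 47.64 μm/a
  ⇒ r_corr(carbon steel) = 60.61 μm/a
Long-term exponent b (ISO 9224 Table 2, B1) = 0.523
  D(4) = 60.61 × 4^0.523 = 60.61 × 2.065 = 125.1 μm
  Mass loss = 125.1 μm × 7.85 g/cm³ = 982.4 g·m⁻²

D(4) = 982 g·m⁻²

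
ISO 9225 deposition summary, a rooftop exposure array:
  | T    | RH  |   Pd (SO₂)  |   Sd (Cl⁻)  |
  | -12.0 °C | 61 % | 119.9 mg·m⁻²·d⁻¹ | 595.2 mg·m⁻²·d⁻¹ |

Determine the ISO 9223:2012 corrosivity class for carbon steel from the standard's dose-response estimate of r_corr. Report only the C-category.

carbon steel: T≤10 °C ⇒ hinge +0.150·(-12.0−10) = -3.3000
  SO₂ term: 1.77·119.9^0.52·exp(0.02·61-3.3000) = 2.665
  Cl⁻ term: 0.102·595.2^0.62·exp(0.033·61+0.04·-12.0) = 24.81
  r_corr = 2.665 + 24.81 = 27.48 μm/a
Category bounds: 25…50 μm/a bracket r_corr ⇒ C3

C3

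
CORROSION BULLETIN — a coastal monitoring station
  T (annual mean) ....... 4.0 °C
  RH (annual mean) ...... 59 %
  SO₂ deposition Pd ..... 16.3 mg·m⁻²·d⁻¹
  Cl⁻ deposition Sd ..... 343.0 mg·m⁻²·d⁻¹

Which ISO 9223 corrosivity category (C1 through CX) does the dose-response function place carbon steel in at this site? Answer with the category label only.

carbon steel: temperature factor f = +0.150·(-6.0) = -0.9000
  sulphur-dioxide contribution → 9.998 μm/a
  chloride contribution → 31.3 μm/a
  ⇒ r_corr(carbon steel) = 41.3 μm/a
ISO 9223 Table 2 (carbon steel): 25 < 41.3 ≤ 50 μm/a ⇒ C3

C3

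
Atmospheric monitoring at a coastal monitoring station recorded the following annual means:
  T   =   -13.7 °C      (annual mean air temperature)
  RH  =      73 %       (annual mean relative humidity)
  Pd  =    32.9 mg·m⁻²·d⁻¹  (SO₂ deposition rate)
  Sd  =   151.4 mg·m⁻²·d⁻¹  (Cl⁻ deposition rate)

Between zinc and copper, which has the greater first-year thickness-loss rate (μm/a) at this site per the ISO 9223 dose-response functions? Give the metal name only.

zinc: f(T) = +0.038·(T−10) [T≤10 °C] = -0.9006
  SO₂ term: 0.0129·32.9^0.44·exp(0.046·73-0.9006) = 0.7005
  Cl⁻ term: 0.0175·151.4^0.57·exp(0.008·73+0.085·-13.7) = 0.1712
  sum: 0.7005 + 0.1712 → r_corr = 0.8717 μm/a
copper: temperature factor f = +0.126·(-23.7) = -2.9862
  Pd branch = 0.0053·Pd^0.26·e^(0.059·RH+f) = 0.04925 μm/a
  Cl⁻ term: 0.01025·151.4^0.27·exp(0.036·73+0.049·-13.7) = 0.2813
  sum: 0.04925 + 0.2813 → r_corr = 0.3305 μm/a
Ordering by μm/a: zinc (0.872) > copper (0.331)

zinc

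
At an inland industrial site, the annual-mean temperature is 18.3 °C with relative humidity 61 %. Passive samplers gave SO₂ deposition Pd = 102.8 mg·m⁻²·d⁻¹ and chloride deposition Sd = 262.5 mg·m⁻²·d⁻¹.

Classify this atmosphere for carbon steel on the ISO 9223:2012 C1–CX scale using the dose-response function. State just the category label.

carbon steel: f(T) = -0.054·(T−10) [T>10 °C] = -0.4482
  Pd branch = 1.77·Pd^0.52·e^(0.02·RH+f) = 42.6 μm/a
  Sd branch = 0.102·Sd^0.62·e^(0.033·RH+0.04·T) = 50.19 μm/a
  r_corr = 42.6 + 50.19 = 92.79 μm/a
ISO 9223 Table 2 (carbon steel): 80 < 92.8 ≤ 200 μm/a ⇒ C5

C5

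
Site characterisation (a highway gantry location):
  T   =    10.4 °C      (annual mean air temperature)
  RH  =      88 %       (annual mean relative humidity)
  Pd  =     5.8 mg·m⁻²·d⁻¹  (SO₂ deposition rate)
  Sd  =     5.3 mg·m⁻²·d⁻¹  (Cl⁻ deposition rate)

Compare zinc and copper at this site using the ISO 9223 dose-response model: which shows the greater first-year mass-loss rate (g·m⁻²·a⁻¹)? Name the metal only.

copper

zinc: T>10 °C ⇒ hinge -0.071·(10.4−10) = -0.0284
  sulphur-dioxide contribution → 1.557 μm/a
  chloride contribution → 0.2216 μm/a
  ⇒ r_corr(zinc) = 1.778 μm/a
  mass loss = 1.778 μm/a × 7.14 g/cm³ = 12.7 g·m⁻²·a⁻¹
copper: f(T) = -0.080·(T−10) [T>10 °C] = -0.0320
  sulphur-dioxide contribution → 1.458 μm/a
  chloride contribution → 0.636 μm/a
  total first-year rate 2.094 μm/a
  mass loss = 2.094 μm/a × 8.96 g/cm³ = 18.76 g·m⁻²·a⁻¹
Ordering by g·m⁻²·a⁻¹: copper (18.8) > zinc (12.7)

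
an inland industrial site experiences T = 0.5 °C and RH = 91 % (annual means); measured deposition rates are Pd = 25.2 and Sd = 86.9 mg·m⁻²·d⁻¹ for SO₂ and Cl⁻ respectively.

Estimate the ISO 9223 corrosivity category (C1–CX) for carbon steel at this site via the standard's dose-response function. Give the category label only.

C3

carbon steel: T≤10 °C ⇒ hinge +0.150·(0.5−10) = -1.4250
  Pd branch = 1.77·Pd^0.52·e^(0.02·RH+f) = 14.07 μm/a
  Sd branch = 0.102·Sd^0.62·e^(0.033·RH+0.04·T) = 33.39 μm/a
  r_corr = 14.07 + 33.39 = 47.46 μm/a
47.5 μm/a falls in (25, 50] for carbon steel → category C3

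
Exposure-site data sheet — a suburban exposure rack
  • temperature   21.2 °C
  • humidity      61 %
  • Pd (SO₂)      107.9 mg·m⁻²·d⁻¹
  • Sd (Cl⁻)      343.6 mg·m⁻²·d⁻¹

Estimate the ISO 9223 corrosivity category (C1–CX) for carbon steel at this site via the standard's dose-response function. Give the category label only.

carbon steel: temperature factor f = -0.054·(11.2) = -0.6048
  Pd branch = 1.77·Pd^0.52·e^(0.02·RH+f) = 37.35 μm/a
  Cl⁻ term: 0.102·343.6^0.62·exp(0.033·61+0.04·21.2) = 66.6
  sum: 37.35 + 66.6 → r_corr = 104 μm/a
Category bounds: 80…200 μm/a bracket r_corr ⇒ C5

C5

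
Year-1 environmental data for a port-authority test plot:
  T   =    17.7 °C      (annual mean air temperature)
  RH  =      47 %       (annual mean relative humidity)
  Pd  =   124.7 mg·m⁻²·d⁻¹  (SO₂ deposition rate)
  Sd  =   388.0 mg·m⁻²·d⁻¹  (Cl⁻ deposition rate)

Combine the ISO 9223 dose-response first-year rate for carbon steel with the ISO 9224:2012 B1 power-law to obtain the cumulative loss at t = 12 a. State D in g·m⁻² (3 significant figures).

carbon steel: temperature factor f = -0.054·(7.7) = -0.4158
  Pd branch = 1.77·Pd^0.52·e^(0.02·RH+f) = 36.77 μm/a
  Cl⁻ term: 0.102·388.0^0.62·exp(0.033·47+0.04·17.7) = 39.33
  r_corr = 36.77 + 39.33 = 76.1 μm/a
Power-law: D(12) = r_corr · 12^0.523
  D(12) = 76.1 × 12^0.523 = 76.1 × 3.668 = 279.1 μm
  Mass loss = 279.1 μm × 7.85 g/cm³ = 2191 g·m⁻²

D(12) = 2.19e+03 g·m⁻²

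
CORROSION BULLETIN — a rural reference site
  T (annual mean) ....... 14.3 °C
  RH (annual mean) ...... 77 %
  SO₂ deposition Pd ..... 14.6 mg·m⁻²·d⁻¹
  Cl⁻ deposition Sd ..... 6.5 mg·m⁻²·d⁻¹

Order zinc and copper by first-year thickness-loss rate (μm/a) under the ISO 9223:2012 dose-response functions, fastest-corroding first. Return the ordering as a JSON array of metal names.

zinc: temperature factor f = -0.071·(4.3) = -0.3053
  Pd branch = 0.0129·Pd^0.44·e^(0.046·RH+f) = 1.068 μm/a
  Cl⁻ term: 0.0175·6.5^0.57·exp(0.008·77+0.085·14.3) = 0.3175
  r_corr = 1.068 + 0.3175 = 1.386 μm/a
copper: T>10 °C ⇒ hinge -0.080·(14.3−10) = -0.3440
  Pd branch = 0.0053·Pd^0.26·e^(0.059·RH+f) = 0.7089 μm/a
  Cl⁻ term: 0.01025·6.5^0.27·exp(0.036·77+0.049·14.3) = 0.5475
  r_corr = 0.7089 + 0.5475 = 1.256 μm/a
Ordering by μm/a: zinc (1.39) > copper (1.26)

["zinc", "copper"]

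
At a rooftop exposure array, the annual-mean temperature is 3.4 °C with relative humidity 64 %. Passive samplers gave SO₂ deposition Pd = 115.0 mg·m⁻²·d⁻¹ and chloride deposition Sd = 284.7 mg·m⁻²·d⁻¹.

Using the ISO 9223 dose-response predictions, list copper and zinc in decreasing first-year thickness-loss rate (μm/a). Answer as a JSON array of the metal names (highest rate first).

copper: f(T) = +0.126·(T−10) [T≤10 °C] = -0.8316
  sulphur-dioxide contribution → 0.3458 μm/a
  chloride contribution → 0.5577 μm/a
  total first-year rate 0.9034 μm/a
zinc: T≤10 °C ⇒ hinge +0.038·(3.4−10) = -0.2508
  sulphur-dioxide contribution → 1.538 μm/a
  chloride contribution → 0.977 μm/a
  ⇒ r_corr(zinc) = 2.515 μm/a
Ordering by μm/a: zinc (2.51) > copper (0.903)

["zinc", "copper"]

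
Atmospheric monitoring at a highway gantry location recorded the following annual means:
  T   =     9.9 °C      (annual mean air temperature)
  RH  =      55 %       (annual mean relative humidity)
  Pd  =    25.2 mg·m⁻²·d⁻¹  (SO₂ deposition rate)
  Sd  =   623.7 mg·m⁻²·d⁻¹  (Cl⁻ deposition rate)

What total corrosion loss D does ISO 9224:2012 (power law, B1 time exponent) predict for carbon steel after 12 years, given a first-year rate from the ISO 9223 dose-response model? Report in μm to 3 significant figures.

carbon steel: f(T) = +0.150·(T−10) [T≤10 °C] = -0.0150
  Pd branch = 1.77·Pd^0.52·e^(0.02·RH+f) = 28.05 μm/a
  Cl⁻ term: 0.102·623.7^0.62·exp(0.033·55+0.04·9.9) = 50.32
  sum: 28.05 + 50.32 → r_corr = 78.37 μm/a
Long-term exponent b (ISO 9224 Table 2, B1) = 0.523
  D(12) = 78.37 × 12^0.523 = 78.37 × 3.668 = 287.4 μm

D(12) = 287 μm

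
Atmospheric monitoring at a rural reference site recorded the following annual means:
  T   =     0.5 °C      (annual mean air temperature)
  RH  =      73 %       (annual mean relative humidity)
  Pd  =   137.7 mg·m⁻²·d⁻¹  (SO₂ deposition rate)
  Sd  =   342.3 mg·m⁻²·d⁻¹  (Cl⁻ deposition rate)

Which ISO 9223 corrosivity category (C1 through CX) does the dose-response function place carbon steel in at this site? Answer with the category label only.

C4

carbon steel: f(T) = +0.150·(T−10) [T≤10 °C] = -1.4250
  Pd branch = 1.77·Pd^0.52·e^(0.02·RH+f) = 23.74 μm/a
  Sd branch = 0.102·Sd^0.62·e^(0.033·RH+0.04·T) = 43.14 μm/a
  r_corr = 23.74 + 43.14 = 66.87 μm/a
Category bounds: 50…80 μm/a bracket r_corr ⇒ C4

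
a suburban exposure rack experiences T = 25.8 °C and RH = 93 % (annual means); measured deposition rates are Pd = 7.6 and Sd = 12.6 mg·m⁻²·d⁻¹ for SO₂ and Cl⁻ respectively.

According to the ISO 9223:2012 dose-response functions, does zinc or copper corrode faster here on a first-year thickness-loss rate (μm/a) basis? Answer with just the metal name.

zinc: T>10 °C ⇒ hinge -0.071·(25.8−10) = -1.1218
  sulphur-dioxide contribution → 0.7394 μm/a
  chloride contribution → 1.399 μm/a
  total first-year rate 2.138 μm/a
copper: f(T) = -0.080·(T−10) [T>10 °C] = -1.2640
  sulphur-dioxide contribution → 0.6128 μm/a
  chloride contribution → 2.046 μm/a
  ⇒ r_corr(copper) = 2.659 μm/a
Ordering by μm/a: copper (2.66) > zinc (2.14)

copper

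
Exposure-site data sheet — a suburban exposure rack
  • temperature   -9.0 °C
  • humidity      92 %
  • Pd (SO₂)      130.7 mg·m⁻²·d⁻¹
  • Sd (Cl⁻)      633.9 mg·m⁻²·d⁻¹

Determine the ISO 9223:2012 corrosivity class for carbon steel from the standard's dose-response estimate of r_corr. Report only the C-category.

carbon steel: T≤10 °C ⇒ hinge +0.150·(-9.0−10) = -2.8500
  sulphur-dioxide contribution → 8.125 μm/a
  chloride contribution → 80.91 μm/a
  total first-year rate 89.04 μm/a
ISO 9223 Table 2 (carbon steel): 80 < 89 ≤ 200 μm/a ⇒ C5

C5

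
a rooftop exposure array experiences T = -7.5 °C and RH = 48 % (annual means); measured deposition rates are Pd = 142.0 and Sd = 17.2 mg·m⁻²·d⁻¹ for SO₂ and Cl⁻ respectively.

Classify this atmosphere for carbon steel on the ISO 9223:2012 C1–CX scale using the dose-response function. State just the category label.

C2

carbon steel: temperature factor f = +0.150·(-17.5) = -2.6250
  sulphur-dioxide contribution → 4.406 μm/a
  chloride contribution → 2.149 μm/a
  total first-year rate 6.555 μm/a
6.56 μm/a falls in (1.3, 25] for carbon steel → category C2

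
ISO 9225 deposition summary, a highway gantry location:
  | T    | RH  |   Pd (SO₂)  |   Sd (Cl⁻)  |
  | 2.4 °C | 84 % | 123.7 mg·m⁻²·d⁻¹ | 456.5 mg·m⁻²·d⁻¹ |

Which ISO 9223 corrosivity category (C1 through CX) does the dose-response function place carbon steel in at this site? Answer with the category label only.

carbon steel: f(T) = +0.150·(T−10) [T≤10 °C] = -1.1400
  SO₂ term: 1.77·123.7^0.52·exp(0.02·84-1.1400) = 37.2
  Sd branch = 0.102·Sd^0.62·e^(0.033·RH+0.04·T) = 79.99 μm/a
  sum: 37.2 + 79.99 → r_corr = 117.2 μm/a
117 μm/a falls in (80, 200] for carbon steel → category C5

C5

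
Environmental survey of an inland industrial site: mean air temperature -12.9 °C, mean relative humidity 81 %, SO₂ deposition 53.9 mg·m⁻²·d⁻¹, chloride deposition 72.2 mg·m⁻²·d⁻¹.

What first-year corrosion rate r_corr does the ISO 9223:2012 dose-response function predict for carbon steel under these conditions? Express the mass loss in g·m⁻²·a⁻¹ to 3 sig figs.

carbon steel: T≤10 °C ⇒ hinge +0.150·(-12.9−10) = -3.4350
  sulphur-dioxide contribution → 2.292 μm/a
  chloride contribution → 12.52 μm/a
  ⇒ r_corr(carbon steel) = 14.81 μm/a
Convert to mass loss: 14.81 μm/a × 7.85 g/cm³ = 116.3 g·m⁻²·a⁻¹

r_corr = 116 g·m⁻²·a⁻¹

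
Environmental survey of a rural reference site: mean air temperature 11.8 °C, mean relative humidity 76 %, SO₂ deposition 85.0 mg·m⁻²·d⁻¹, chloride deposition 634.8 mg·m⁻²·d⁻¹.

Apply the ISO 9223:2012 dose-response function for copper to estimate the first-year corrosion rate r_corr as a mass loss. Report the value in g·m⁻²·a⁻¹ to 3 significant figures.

r_corr = 26.0 g·m⁻²·a⁻¹

copper: f(T) = -0.080·(T−10) [T>10 °C] = -0.1440
  SO₂ term: 0.0053·85.0^0.26·exp(0.059·76-0.1440) = 1.291
  Sd branch = 0.01025·Sd^0.27·e^(0.036·RH+0.049·T) = 1.61 μm/a
  r_corr = 1.291 + 1.61 = 2.9 μm/a
Convert to mass loss: 2.9 μm/a × 8.96 g/cm³ = 25.99 g·m⁻²·a⁻¹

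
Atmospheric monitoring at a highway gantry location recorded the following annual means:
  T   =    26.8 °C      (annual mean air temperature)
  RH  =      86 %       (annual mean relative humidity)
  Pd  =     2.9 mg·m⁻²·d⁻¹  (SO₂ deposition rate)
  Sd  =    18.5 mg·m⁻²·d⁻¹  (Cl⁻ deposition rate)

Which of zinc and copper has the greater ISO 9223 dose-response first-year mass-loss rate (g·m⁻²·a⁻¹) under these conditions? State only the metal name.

copper

zinc: T>10 °C ⇒ hinge -0.071·(26.8−10) = -1.1928
  sulphur-dioxide contribution → 0.3267 μm/a
  chloride contribution → 1.792 μm/a
  ⇒ r_corr(zinc) = 2.119 μm/a
  mass loss = 2.119 μm/a × 7.14 g/cm³ = 15.13 g·m⁻²·a⁻¹
copper: f(T) = -0.080·(T−10) [T>10 °C] = -1.3440
  sulphur-dioxide contribution → 0.2914 μm/a
  chloride contribution → 1.852 μm/a
  ⇒ r_corr(copper) = 2.144 μm/a
  mass loss = 2.144 μm/a × 8.96 g/cm³ = 19.21 g·m⁻²·a⁻¹
Ordering by g·m⁻²·a⁻¹: copper (19.2) > zinc (15.1)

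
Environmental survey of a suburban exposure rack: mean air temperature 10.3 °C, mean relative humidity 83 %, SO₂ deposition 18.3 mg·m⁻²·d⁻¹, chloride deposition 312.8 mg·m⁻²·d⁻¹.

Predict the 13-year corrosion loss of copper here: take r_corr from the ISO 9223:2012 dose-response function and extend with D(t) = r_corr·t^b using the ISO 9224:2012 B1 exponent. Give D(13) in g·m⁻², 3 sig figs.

D(13) = 152 g·m⁻²

copper: temperature factor f = -0.080·(0.3) = -0.0240
  Pd branch = 0.0053·Pd^0.26·e^(0.059·RH+f) = 1.475 μm/a
  Sd branch = 0.01025·Sd^0.27·e^(0.036·RH+0.049·T) = 1.59 μm/a
  sum: 1.475 + 1.59 → r_corr = 3.065 μm/a
Long-term exponent b (ISO 9224 Table 2, B1) = 0.667
  D(13) = 3.065 × 13^0.667 = 3.065 × 5.534 = 16.96 μm
  Mass loss = 16.96 μm × 8.96 g/cm³ = 152 g·m⁻²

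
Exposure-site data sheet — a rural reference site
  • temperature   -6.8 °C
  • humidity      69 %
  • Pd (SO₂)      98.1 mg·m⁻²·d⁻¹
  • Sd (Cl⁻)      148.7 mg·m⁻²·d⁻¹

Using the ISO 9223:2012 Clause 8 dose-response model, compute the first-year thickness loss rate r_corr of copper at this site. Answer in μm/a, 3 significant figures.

copper: f(T) = +0.126·(T−10) [T≤10 °C] = -2.1168
  sulphur-dioxide contribution → 0.1233 μm/a
  chloride contribution → 0.3399 μm/a
  total first-year rate 0.4631 μm/a

r_corr = 0.463 μm/a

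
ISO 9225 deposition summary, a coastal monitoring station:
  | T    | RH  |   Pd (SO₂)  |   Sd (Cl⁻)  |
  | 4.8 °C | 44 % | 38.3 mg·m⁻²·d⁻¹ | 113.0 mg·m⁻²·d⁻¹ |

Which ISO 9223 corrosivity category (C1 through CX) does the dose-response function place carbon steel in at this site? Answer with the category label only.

C2

carbon steel: temperature factor f = +0.150·(-5.2) = -0.7800
  sulphur-dioxide contribution → 13.02 μm/a
  chloride contribution → 9.897 μm/a
  ⇒ r_corr(carbon steel) = 22.92 μm/a
ISO 9223 Table 2 (carbon steel): 1.3 < 22.9 ≤ 25 μm/a ⇒ C2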